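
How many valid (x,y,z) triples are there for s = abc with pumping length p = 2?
3

For s = 'abc' with pumping length p = 2:

Constraints: |xy| ≤ 2, |y| > 0

Valid decompositions (|xy| ≤ p, |y| ≥ 1):
  • x='', y='a', z='bc'
  • x='a', y='b', z='c'
  • x='', y='ab', z='c'

Total count: 3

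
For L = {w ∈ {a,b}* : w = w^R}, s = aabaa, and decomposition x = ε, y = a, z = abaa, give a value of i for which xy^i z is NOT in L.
i = 2

xy²z = ε · aa · abaa = aaabaa; aaabaa reversed is aabaaa ≠ aaabaa, so it is not a palindrome and is not in L.
(Other choices also work, e.g. i = 0, 3; only i = 1 is guaranteed to stay in L since xy¹z = s.)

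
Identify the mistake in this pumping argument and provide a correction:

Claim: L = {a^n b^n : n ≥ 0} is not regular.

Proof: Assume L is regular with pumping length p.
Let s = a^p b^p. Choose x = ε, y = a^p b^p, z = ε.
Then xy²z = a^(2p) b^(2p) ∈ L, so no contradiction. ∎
Error: The decomposition violates |xy| ≤ p. With y = a^p b^p, |xy| = |y| = 2p > p. (The proof also miscomputes xy²z, which would be a^p b^p a^p b^p rather than a^(2p) b^(2p), and it wrongly treats one harmless decomposition as settling the matter — the prover does not get to choose the decomposition.)

Correction: The pumping lemma requires |xy| ≤ p, and the argument must handle every decomposition satisfying |xy| ≤ p, |y| ≥ 1. Since s starts with p a's, any such y consists only of a's, say y = a^k with k ≥ 1. Then xy²z = a^(p+k) b^p has unequal numbers of a's and b's, so xy²z ∉ L — the required contradiction.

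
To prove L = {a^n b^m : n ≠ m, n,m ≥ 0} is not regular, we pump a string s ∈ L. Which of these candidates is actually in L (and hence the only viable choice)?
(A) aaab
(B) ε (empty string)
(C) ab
(A) aaab

The pumping lemma is applied to a string s that lies in L, so first check membership of each option:
- (A) aaab = a^3 b^1 with 3 ≠ 1, so it is in L ✓
- (B) ε = a^0 b^0 has n = m = 0, so it is not in L ✗
- (C) ab = a^1 b^1 has n = m = 1, so it is not in L ✗

Only (A) aaab is in L, so it is the only candidate that could play the role of s.
(In a complete proof one picks s in terms of the pumping length p so that |s| ≥ p is guaranteed; a fixed string like aaab illustrates the shape of such an s.)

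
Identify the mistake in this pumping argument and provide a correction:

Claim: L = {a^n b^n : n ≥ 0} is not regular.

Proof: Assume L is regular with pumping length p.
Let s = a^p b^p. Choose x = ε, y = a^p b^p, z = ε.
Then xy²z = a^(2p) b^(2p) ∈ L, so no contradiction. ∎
Error: The decomposition violates |xy| ≤ p. With y = a^p b^p, |xy| = |y| = 2p > p. (The proof also miscomputes xy²z, which would be a^p b^p a^p b^p rather than a^(2p) b^(2p), and it wrongly treats one harmless decomposition as settling the matter — the prover does not get to choose the decomposition.)

Correction: The pumping lemma requires |xy| ≤ p, and the argument must handle every decomposition satisfying |xy| ≤ p, |y| ≥ 1. Since s starts with p a's, any such y consists only of a's, say y = a^k with k ≥ 1. Then xy²z = a^(p+k) b^p has unequal numbers of a's and b's, so xy²z ∉ L — the required contradiction.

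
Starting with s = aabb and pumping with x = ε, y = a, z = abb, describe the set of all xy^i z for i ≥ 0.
{xy^i z : i ≥ 0} = {a^(i+1) b^2 : i ≥ 0} = {abb, aabb, aaabb, ...}

With x = ε, y = a, z = abb: Starting with aabb and pumping the first 'a' (z = abb keeps the second 'a'), we get strings with i+1 a's followed by 2 b's for i = 0, 1, 2, ...; note bb is not produced because z always contributes one a.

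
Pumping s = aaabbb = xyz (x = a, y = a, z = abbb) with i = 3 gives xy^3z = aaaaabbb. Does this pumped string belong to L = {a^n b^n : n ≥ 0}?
No

xy³z = a · aaa · abbb = aaaaabbb.
aaaaabbb has 5 a's and 3 b's; 5 ≠ 3, so it is not in L.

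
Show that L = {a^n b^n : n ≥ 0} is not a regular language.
Assume for contradiction that L is regular, and let p ≥ 1 be the pumping length given by the pumping lemma.
Choose s = a^p b^p. Then s ∈ L and |s| = 2p ≥ p.
By the pumping lemma, s = xyz for some x, y, z with |xy| ≤ p, |y| ≥ 1, and xy^i z ∈ L for every i ≥ 0.
Since |xy| ≤ p and the first p symbols of s are all a's, we must have y = a^k for some k with 1 ≤ k ≤ p.

Take i = 3: xy³z = a^(p + 2k) b^p.
This string has p + 2k a's but p b's, and p + 2k > p because k ≥ 1. So xy³z ∉ L.

This contradicts the pumping lemma, which requires xy^i z ∈ L for all i ≥ 0.
Hence L = {a^n b^n : n ≥ 0} is not regular. ∎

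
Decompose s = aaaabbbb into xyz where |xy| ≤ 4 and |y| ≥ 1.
x = '', y = 'aa', z = 'aabbbb'

For s = aaaabbbb and p = 4, one valid decomposition is:
- x = '' (length 0)
- y = 'aa' (length 2)
- z = 'aabbbb' (length 6)

Verification:
- xyz = '' + 'aa' + 'aabbbb' = aaaabbbb ✓
- |xy| = 2 ≤ 4 ✓
- |y| = 2 > 0 ✓

All pumping lemma constraints are satisfied.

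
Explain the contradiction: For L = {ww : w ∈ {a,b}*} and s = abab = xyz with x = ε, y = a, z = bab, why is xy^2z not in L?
xy²z = aabab ∉ L

Pumping with i = 2 replaces y = a by y² = aa:
- Original: s = xyz = abab; abab splits into halves ab · ab, which are equal, so it is in L (w = ab)
- Pumped: xy²z = ε · aa · bab = aabab
- aabab has odd length 5, so it cannot be written as ww and is not in L

The pumping lemma would require xy²z ∈ L, so this decomposition yields a contradiction.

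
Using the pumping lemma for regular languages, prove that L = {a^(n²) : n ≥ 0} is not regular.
Assume for contradiction that L is regular, and let p ≥ 1 be the pumping length given by the pumping lemma.
Choose s = a^(p²). Then s ∈ L and |s| = p² ≥ p.
By the pumping lemma, s = xyz for some x, y, z with |xy| ≤ p, |y| ≥ 1, and xy^i z ∈ L for every i ≥ 0.
Here y = a^k for some k with 1 ≤ k ≤ |xy| ≤ p.

Take i = 2: |xy²z| = p² + k.
Now p² < p² + k ≤ p² + p < p² + 2p + 1 = (p + 1)².
So |xy²z| lies strictly between the consecutive squares p² and (p + 1)², hence is not a perfect square, and xy²z ∉ L.

This contradicts the pumping lemma, which requires xy^i z ∈ L for all i ≥ 0.
Hence L = {a^(n²) : n ≥ 0} is not regular. ∎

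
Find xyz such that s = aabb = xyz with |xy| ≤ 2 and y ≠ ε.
x = '', y = 'a', z = 'abb'

For s = aabb and p = 2, one valid decomposition is:
- x = '' (length 0)
- y = 'a' (length 1)
- z = 'abb' (length 3)

Verification:
- xyz = '' + 'a' + 'abb' = aabb ✓
- |xy| = 1 ≤ 2 ✓
- |y| = 1 > 0 ✓

All pumping lemma constraints are satisfied.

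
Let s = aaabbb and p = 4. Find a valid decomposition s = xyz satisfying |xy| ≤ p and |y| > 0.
x = 'aaa', y = 'b', z = 'bb'

For s = aaabbb and p = 4, one valid decomposition is:
- x = 'aaa' (length 3)
- y = 'b' (length 1)
- z = 'bb' (length 2)

Verification:
- xyz = 'aaa' + 'b' + 'bb' = aaabbb ✓
- |xy| = 4 ≤ 4 ✓
- |y| = 1 > 0 ✓

All pumping lemma constraints are satisfied.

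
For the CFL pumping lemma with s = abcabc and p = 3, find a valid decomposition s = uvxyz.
u='ab', v='c', x='a', y='b', z='c'

For s = abcabc with pumping length p = 3:

One valid decomposition:
- u = 'ab'
- v = 'c'
- x = 'a'
- y = 'b'
- z = 'c'

Verification:
- uvxyz = 'ab' + 'c' + 'a' + 'b' + 'c' = abcabc ✓
- |vxy| = |'cab'| = 3 ≤ 3 ✓
- |vy| = |'cb'| = 2 > 0 ✓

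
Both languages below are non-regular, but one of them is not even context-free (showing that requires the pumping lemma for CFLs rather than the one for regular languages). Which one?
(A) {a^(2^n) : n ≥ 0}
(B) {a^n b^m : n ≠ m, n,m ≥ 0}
(A) {a^(2^n) : n ≥ 0}

(A) {a^(2^n) : n ≥ 0} requires the CFL pumping lemma.

- {a^n b^m : n ≠ m, n,m ≥ 0} is context-free (but not regular)
  • Can be shown non-regular with the regular pumping lemma
  • After pumping a's, we can make n = m

- {a^(2^n) : n ≥ 0} is NOT context-free
  • Requires the CFL pumping lemma to prove
  • Gaps between powers of 2 grow exponentially

The CFL pumping lemma is "stronger" in that it can prove non-membership
in the larger class of context-free languages.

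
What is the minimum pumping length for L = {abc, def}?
p = 4

For a finite language L, the pumping lemma holds vacuously if p > max|s| for s ∈ L.

The longest string in L = {abc, def} has length 3.
If p = 4, then no string s ∈ L has |s| ≥ p, so the condition is vacuously true.

The minimum pumping length is p = 4.

Why no smaller p works: for any p ≤ 3, the longest string s ∈ L has |s| = 3 ≥ p, so it would
have to be pumpable; but pumping up (i = 2, 3, ...) produces ever longer strings, which cannot all lie in the
finite language L. So the pumping property fails for every p ≤ 3.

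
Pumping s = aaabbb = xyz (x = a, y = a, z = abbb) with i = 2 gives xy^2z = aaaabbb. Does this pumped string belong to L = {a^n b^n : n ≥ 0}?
No

xy²z = a · aa · abbb = aaaabbb.
aaaabbb has 4 a's and 3 b's; 4 ≠ 3, so it is not in L.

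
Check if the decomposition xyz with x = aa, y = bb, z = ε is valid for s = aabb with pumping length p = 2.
Violated: |xy| ≤ p

The decomposition x = aa, y = bb, z = ε for s = aabb with p = 2
violates the constraint: |xy| ≤ p

|xy| = |aabb| = 4 > 2 = p. The decomposition puts too many characters in xy.

Pumping lemma constraints:
1. xyz = s (decomposition is valid)
2. |xy| ≤ p
3. |y| > 0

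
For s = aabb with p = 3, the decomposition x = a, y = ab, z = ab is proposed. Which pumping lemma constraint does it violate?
Violated: xyz = s

The decomposition x = a, y = ab, z = ab for s = aabb with p = 3
violates the constraint: xyz = s

xyz = 'a' + 'ab' + 'ab' = 'aabab' ≠ 'aabb' = s. The decomposition doesn't reconstruct s.

Pumping lemma constraints:
1. xyz = s (decomposition is valid)
2. |xy| ≤ p
3. |y| > 0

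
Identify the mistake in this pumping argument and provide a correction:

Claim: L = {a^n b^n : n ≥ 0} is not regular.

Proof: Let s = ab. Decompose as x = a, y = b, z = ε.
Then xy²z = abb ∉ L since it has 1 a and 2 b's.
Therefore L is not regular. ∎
Error: The string s = ab might be shorter than the pumping length p.

Correction: Choose s = a^p b^p to ensure |s| ≥ p. Also, the decomposition is wrong: with |xy| ≤ p, y cannot include b's when s starts with p a's.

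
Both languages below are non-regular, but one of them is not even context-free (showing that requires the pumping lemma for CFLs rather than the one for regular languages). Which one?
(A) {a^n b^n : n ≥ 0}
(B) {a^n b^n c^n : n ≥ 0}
(B) {a^n b^n c^n : n ≥ 0}

(B) {a^n b^n c^n : n ≥ 0} requires the CFL pumping lemma.

- {a^n b^n : n ≥ 0} is context-free (but not regular)
  • Can be shown non-regular with the regular pumping lemma
  • After pumping, the number of a's and b's become unequal

- {a^n b^n c^n : n ≥ 0} is NOT context-free
  • Requires the CFL pumping lemma to prove
  • Cannot maintain three equal counts simultaneously

The CFL pumping lemma is "stronger" in that it can prove non-membership
in the larger class of context-free languages.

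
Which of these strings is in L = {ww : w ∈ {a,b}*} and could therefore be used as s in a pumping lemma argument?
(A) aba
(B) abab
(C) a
(B) abab

The pumping lemma is applied to a string s that lies in L, so first check membership of each option:
- (A) aba has odd length 3, so it cannot be written as ww and is not in L ✗
- (B) abab splits into halves ab · ab, which are equal, so it is in L (w = ab) ✓
- (C) a has odd length 1, so it cannot be written as ww and is not in L ✗

Only (B) abab is in L, so it is the only candidate that could play the role of s.
(In a complete proof one picks s in terms of the pumping length p so that |s| ≥ p is guaranteed; a fixed string like abab illustrates the shape of such an s.)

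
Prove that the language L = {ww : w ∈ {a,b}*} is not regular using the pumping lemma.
Assume for contradiction that L is regular, and let p ≥ 1 be the pumping length given by the pumping lemma.
Choose s = a^p b a^p b. Then s ∈ L (take w = a^p b) and |s| = 2p + 2 ≥ p.
By the pumping lemma, s = xyz for some x, y, z with |xy| ≤ p, |y| ≥ 1, and xy^i z ∈ L for every i ≥ 0.
Since |xy| ≤ p and the first p symbols of s are all a's, y = a^k for some k with 1 ≤ k ≤ p.

Take i = 2: t = xy²z = a^(p + k) b a^p b.
Suppose t = uu for some string u. The string t contains exactly two b's and ends in b, so u contains exactly one b and ends in b; hence u = a^j b for some j, and uu = a^j b a^j b. Comparing with t = a^(p + k) b a^p b forces j = p + k (first block) and j = p (second block), which is impossible since k ≥ 1. So t ∉ L.

This contradicts the pumping lemma, which requires xy^i z ∈ L for all i ≥ 0.
Hence L = {ww : w ∈ {a,b}*} is not regular. ∎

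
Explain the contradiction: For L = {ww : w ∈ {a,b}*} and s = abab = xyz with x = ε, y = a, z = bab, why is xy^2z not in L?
xy²z = aabab ∉ L

Pumping with i = 2 replaces y = a by y² = aa:
- Original: s = xyz = abab; abab splits into halves ab · ab, which are equal, so it is in L (w = ab)
- Pumped: xy²z = ε · aa · bab = aabab
- aabab has odd length 5, so it cannot be written as ww and is not in L

The pumping lemma would require xy²z ∈ L, so this decomposition yields a contradiction.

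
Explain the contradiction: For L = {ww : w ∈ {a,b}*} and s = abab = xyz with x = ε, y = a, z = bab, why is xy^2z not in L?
xy²z = aabab ∉ L

Pumping with i = 2 replaces y = a by y² = aa:
- Original: s = xyz = abab; abab splits into halves ab · ab, which are equal, so it is in L (w = ab)
- Pumped: xy²z = ε · aa · bab = aabab
- aabab has odd length 5, so it cannot be written as ww and is not in L

The pumping lemma would require xy²z ∈ L, so this decomposition yields a contradiction.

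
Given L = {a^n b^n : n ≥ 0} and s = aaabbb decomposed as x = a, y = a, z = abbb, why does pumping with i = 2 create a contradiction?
xy²z = aaaabbb ∉ L

Pumping with i = 2 replaces y = a by y² = aa:
- Original: s = xyz = aaabbb; aaabbb = a^3 b^3 has equal counts (3 = 3), so it is in L
- Pumped: xy²z = a · aa · abbb = aaaabbb
- aaaabbb has 4 a's and 3 b's; 4 ≠ 3, so it is not in L

The pumping lemma would require xy²z ∈ L, so this decomposition yields a contradiction.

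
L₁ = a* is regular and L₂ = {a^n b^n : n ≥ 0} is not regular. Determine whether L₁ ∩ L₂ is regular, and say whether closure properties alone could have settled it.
Yes — L₁ ∩ L₂ is regular.

A string of a* contains no b's, and the only string of {a^n b^n} with no b's is ε (n = 0). So L₁ ∩ L₂ = {ε}, a finite language, which is regular.

Note that the bare facts "L₁ regular, L₂ non-regular" do not settle the question by themselves: the closure of regular languages under ∪, ∩, complement and difference applies only when BOTH operands are regular. With a non-regular operand the result can come out regular or non-regular depending on the specific languages, so one has to work out L₁ ∩ L₂ for this particular pair, as above.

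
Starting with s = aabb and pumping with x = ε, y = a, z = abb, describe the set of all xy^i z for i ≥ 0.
{xy^i z : i ≥ 0} = {a^(i+1) b^2 : i ≥ 0} = {abb, aabb, aaabb, ...}

With x = ε, y = a, z = abb: Starting with aabb and pumping the first 'a' (z = abb keeps the second 'a'), we get strings with i+1 a's followed by 2 b's for i = 0, 1, 2, ...; note bb is not produced because z always contributes one a.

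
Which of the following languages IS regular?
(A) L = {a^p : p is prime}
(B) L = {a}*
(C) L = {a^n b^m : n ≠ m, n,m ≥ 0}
(B) {a}*

(B) L = {a}* is regular.

This can be recognized by a finite automaton (DFA/NFA).
Regular expressions like {a}* define regular languages.

The other choices are not regular:
- {a^n b^m : n ≠ m, n,m ≥ 0}: After pumping a's, we can make n = m
- {a^p : p is prime}: After pumping, the length becomes composite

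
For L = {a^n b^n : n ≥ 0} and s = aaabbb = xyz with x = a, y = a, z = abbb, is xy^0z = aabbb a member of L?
No

xy⁰z = a · ε · abbb = aabbb.
aabbb has 2 a's and 3 b's; 2 ≠ 3, so it is not in L.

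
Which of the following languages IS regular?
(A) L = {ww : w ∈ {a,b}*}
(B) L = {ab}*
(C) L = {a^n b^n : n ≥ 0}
(B) {ab}*

(B) L = {ab}* is regular.

This can be recognized by a finite automaton (DFA/NFA).
Regular expressions like {ab}* define regular languages.

The other choices are not regular:
- {ww : w ∈ {a,b}*}: After pumping, the two halves no longer match
- {a^n b^n : n ≥ 0}: After pumping, the number of a's and b's become unequal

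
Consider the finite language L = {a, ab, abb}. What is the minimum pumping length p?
p = 4

For a finite language L, the pumping lemma holds vacuously if p > max|s| for s ∈ L.

The longest string in L = {a, ab, abb} has length 3.
If p = 4, then no string s ∈ L has |s| ≥ p, so the condition is vacuously true.

The minimum pumping length is p = 4.

Why no smaller p works: for any p ≤ 3, the longest string s ∈ L has |s| = 3 ≥ p, so it would
have to be pumpable; but pumping up (i = 2, 3, ...) produces ever longer strings, which cannot all lie in the
finite language L. So the pumping property fails for every p ≤ 3.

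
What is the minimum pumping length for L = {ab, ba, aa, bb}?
p = 3

For a finite language L, the pumping lemma holds vacuously if p > max|s| for s ∈ L.

The longest string in L = {ab, ba, aa, bb} has length 2.
If p = 3, then no string s ∈ L has |s| ≥ p, so the condition is vacuously true.

The minimum pumping length is p = 3.

Why no smaller p works: for any p ≤ 2, the longest string s ∈ L has |s| = 2 ≥ p, so it would
have to be pumpable; but pumping up (i = 2, 3, ...) produces ever longer strings, which cannot all lie in the
finite language L. So the pumping property fails for every p ≤ 2.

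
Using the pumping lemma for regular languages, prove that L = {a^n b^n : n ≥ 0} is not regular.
Assume for contradiction that L is regular, and let p ≥ 1 be the pumping length given by the pumping lemma.
Choose s = a^p b^p. Then s ∈ L and |s| = 2p ≥ p.
By the pumping lemma, s = xyz for some x, y, z with |xy| ≤ p, |y| ≥ 1, and xy^i z ∈ L for every i ≥ 0.
Since |xy| ≤ p and the first p symbols of s are all a's, we must have y = a^k for some k with 1 ≤ k ≤ p.

Take i = 0: xy⁰z = a^(p − k) b^p.
This string has p − k a's but p b's, and p − k < p because k ≥ 1. So xy⁰z ∉ L.

This contradicts the pumping lemma, which requires xy^i z ∈ L for all i ≥ 0.
Hence L = {a^n b^n : n ≥ 0} is not regular. ∎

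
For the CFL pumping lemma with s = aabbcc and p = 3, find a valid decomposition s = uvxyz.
u='aa', v='b', x='b', y='c', z='c'

For s = aabbcc with pumping length p = 3:

One valid decomposition:
- u = 'aa'
- v = 'b'
- x = 'b'
- y = 'c'
- z = 'c'

Verification:
- uvxyz = 'aa' + 'b' + 'b' + 'c' + 'c' = aabbcc ✓
- |vxy| = |'bbc'| = 3 ≤ 3 ✓
- |vy| = |'bc'| = 2 > 0 ✓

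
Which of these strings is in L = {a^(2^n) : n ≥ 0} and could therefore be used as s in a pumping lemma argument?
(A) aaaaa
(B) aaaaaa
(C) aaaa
(C) aaaa

The pumping lemma is applied to a string s that lies in L, so first check membership of each option:
- (A) aaaaa has length 5, strictly between 2^2 = 4 and 2^3 = 8, so it is not in L ✗
- (B) aaaaaa has length 6, strictly between 2^2 = 4 and 2^3 = 8, so it is not in L ✗
- (C) aaaa has length 4 = 2^2, so it is in L ✓

Only (C) aaaa is in L, so it is the only candidate that could play the role of s.
(In a complete proof one picks s in terms of the pumping length p so that |s| ≥ p is guaranteed; a fixed string like aaaa illustrates the shape of such an s.)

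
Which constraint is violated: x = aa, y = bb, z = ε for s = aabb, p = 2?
Violated: |xy| ≤ p

The decomposition x = aa, y = bb, z = ε for s = aabb with p = 2
violates the constraint: |xy| ≤ p

|xy| = |aabb| = 4 > 2 = p. The decomposition puts too many characters in xy.

Pumping lemma constraints:
1. xyz = s (decomposition is valid)
2. |xy| ≤ p
3. |y| > 0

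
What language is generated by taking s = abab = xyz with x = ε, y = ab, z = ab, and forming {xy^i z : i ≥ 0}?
{xy^i z : i ≥ 0} = {(ab)^(i+1) : i ≥ 0} = {ab, abab, ababab, ...}

With x = ε, y = ab, z = ab: Pumping 'ab' gives strings of alternating a's and b's.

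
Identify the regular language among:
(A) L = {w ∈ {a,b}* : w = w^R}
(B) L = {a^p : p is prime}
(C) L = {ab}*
(C) {ab}*

(C) L = {ab}* is regular.

This can be recognized by a finite automaton (DFA/NFA).
Regular expressions like {ab}* define regular languages.

The other choices are not regular:
- {w ∈ {a,b}* : w = w^R}: After pumping, the string is no longer symmetric
- {a^p : p is prime}: After pumping, the length becomes composite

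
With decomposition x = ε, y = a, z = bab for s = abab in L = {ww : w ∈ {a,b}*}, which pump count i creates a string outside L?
i = 2

xy²z = ε · aa · bab = aabab; aabab has odd length 5, so it cannot be written as ww and is not in L.
(Other choices also work, e.g. i = 0, 3; only i = 1 is guaranteed to stay in L since xy¹z = s.)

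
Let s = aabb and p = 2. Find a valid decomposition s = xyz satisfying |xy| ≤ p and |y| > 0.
x = '', y = 'a', z = 'abb'

For s = aabb and p = 2, one valid decomposition is:
- x = '' (length 0)
- y = 'a' (length 1)
- z = 'abb' (length 3)

Verification:
- xyz = '' + 'a' + 'abb' = aabb ✓
- |xy| = 1 ≤ 2 ✓
- |y| = 1 > 0 ✓

All pumping lemma constraints are satisfied.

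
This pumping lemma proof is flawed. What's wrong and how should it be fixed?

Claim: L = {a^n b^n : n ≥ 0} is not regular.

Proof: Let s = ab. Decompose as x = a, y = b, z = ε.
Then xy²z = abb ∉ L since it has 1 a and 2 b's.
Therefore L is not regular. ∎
Error: The string s = ab might be shorter than the pumping length p.

Correction: Choose s = a^p b^p to ensure |s| ≥ p. Also, the decomposition is wrong: with |xy| ≤ p, y cannot include b's when s starts with p a's.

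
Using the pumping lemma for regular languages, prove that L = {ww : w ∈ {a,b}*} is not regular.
Assume for contradiction that L is regular, and let p ≥ 1 be the pumping length given by the pumping lemma.
Choose s = a^p b a^p b. Then s ∈ L (take w = a^p b) and |s| = 2p + 2 ≥ p.
By the pumping lemma, s = xyz for some x, y, z with |xy| ≤ p, |y| ≥ 1, and xy^i z ∈ L for every i ≥ 0.
Since |xy| ≤ p and the first p symbols of s are all a's, y = a^k for some k with 1 ≤ k ≤ p.

Take i = 2: t = xy²z = a^(p + k) b a^p b.
Suppose t = uu for some string u. The string t contains exactly two b's and ends in b, so u contains exactly one b and ends in b; hence u = a^j b for some j, and uu = a^j b a^j b. Comparing with t = a^(p + k) b a^p b forces j = p + k (first block) and j = p (second block), which is impossible since k ≥ 1. So t ∉ L.

This contradicts the pumping lemma, which requires xy^i z ∈ L for all i ≥ 0.
Hence L = {ww : w ∈ {a,b}*} is not regular. ∎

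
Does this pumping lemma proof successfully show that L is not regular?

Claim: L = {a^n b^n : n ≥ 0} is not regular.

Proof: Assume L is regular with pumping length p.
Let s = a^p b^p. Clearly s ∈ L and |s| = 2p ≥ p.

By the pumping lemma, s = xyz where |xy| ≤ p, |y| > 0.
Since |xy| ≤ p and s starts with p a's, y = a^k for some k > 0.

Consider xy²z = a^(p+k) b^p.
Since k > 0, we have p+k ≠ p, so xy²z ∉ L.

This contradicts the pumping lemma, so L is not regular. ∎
The proof is correct.

This proof is valid because:
1. The string s = a^p b^p is correctly in L
2. The decomposition analysis is correct: y must consist only of a's
3. The contradiction is valid: pumping increases a's but not b's
4. The conclusion follows logically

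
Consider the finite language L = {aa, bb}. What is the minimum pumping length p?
p = 3

For a finite language L, the pumping lemma holds vacuously if p > max|s| for s ∈ L.

The longest string in L = {aa, bb} has length 2.
If p = 3, then no string s ∈ L has |s| ≥ p, so the condition is vacuously true.

The minimum pumping length is p = 3.

Why no smaller p works: for any p ≤ 2, the longest string s ∈ L has |s| = 2 ≥ p, so it would
have to be pumpable; but pumping up (i = 2, 3, ...) produces ever longer strings, which cannot all lie in the
finite language L. So the pumping property fails for every p ≤ 2.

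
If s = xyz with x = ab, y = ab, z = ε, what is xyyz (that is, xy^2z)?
ababab

Given x = 'ab', y = 'ab', z = '' and i = 2:

xy^2z = x + y·y·...·y (2 times) + z
       = 'ab' + 'ab'^2 + ''
       = 'ab' + 'abab' + ''
       = 'ababab'

The pumped string is 'ababab' with length 6.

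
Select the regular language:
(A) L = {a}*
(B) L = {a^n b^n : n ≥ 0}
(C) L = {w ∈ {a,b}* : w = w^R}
(A) {a}*

(A) L = {a}* is regular.

This can be recognized by a finite automaton (DFA/NFA).
Regular expressions like {a}* define regular languages.

The other choices are not regular:
- {w ∈ {a,b}* : w = w^R}: After pumping, the string is no longer symmetric
- {a^n b^n : n ≥ 0}: After pumping, the number of a's and b's become unequal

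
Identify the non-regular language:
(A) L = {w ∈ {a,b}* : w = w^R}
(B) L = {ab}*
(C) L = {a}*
(A) {w ∈ {a,b}* : w = w^R}

(A) L = {w ∈ {a,b}* : w = w^R} is NOT regular.

The pumping lemma can be used to prove this:
After pumping, the string is no longer symmetric

The other languages are regular because they can be recognized by finite automata.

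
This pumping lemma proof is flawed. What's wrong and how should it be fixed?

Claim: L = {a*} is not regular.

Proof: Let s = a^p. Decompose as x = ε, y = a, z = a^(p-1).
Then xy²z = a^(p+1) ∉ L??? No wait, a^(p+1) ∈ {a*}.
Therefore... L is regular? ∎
Error: The proof attempts to show a*  is not regular, but a* IS regular!

Correction: a* is a regular language (recognized by a simple DFA with one accepting state and self-loop on 'a'). The pumping lemma can only prove non-regularity, not regularity. For regular languages, pumping always works.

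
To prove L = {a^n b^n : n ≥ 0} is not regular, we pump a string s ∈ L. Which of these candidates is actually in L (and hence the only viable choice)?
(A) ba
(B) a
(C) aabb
(C) aabb

The pumping lemma is applied to a string s that lies in L, so first check membership of each option:
- (A) ba has an a after a b, so it is not of the form a^n b^n and is not in L ✗
- (B) a has 1 a's and 0 b's; 1 ≠ 0, so it is not in L ✗
- (C) aabb = a^2 b^2 has equal counts (2 = 2), so it is in L ✓

Only (C) aabb is in L, so it is the only candidate that could play the role of s.
(In a complete proof one picks s in terms of the pumping length p so that |s| ≥ p is guaranteed; a fixed string like aabb illustrates the shape of such an s.)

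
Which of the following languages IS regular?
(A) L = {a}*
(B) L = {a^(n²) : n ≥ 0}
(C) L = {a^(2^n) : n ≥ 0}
(A) {a}*

(A) L = {a}* is regular.

This can be recognized by a finite automaton (DFA/NFA).
Regular expressions like {a}* define regular languages.

The other choices are not regular:
- {a^(n²) : n ≥ 0}: After pumping, length is no longer a perfect square
- {a^(2^n) : n ≥ 0}: After pumping, length is no longer a power of 2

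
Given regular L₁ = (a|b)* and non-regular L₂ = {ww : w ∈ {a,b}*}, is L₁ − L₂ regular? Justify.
No — L₁ − L₂ is not regular.

L₁ − L₂ is the complement of {ww} within {a,b}*. If it were regular, its complement {ww} would be regular as well (regular languages are closed under complement) — contradiction. So L₁ − L₂ is not regular.

Note that the bare facts "L₁ regular, L₂ non-regular" do not settle the question by themselves: the closure of regular languages under ∪, ∩, complement and difference applies only when BOTH operands are regular. With a non-regular operand the result can come out regular or non-regular depending on the specific languages, so one has to work out L₁ − L₂ for this particular pair, as above.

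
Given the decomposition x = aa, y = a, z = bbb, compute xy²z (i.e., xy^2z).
aaaabbb

Given x = 'aa', y = 'a', z = 'bbb' and i = 2:

xy^2z = x + y·y·...·y (2 times) + z
       = 'aa' + 'a'^2 + 'bbb'
       = 'aa' + 'aa' + 'bbb'
       = 'aaaabbb'

The pumped string is 'aaaabbb' with length 7.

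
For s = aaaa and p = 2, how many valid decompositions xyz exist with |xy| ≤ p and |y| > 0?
3

For s = 'aaaa' with pumping length p = 2:

Constraints: |xy| ≤ 2, |y| > 0

Valid decompositions (|xy| ≤ p, |y| ≥ 1):
  • x='', y='a', z='aaa'
  • x='a', y='a', z='aa'
  • x='', y='aa', z='aa'

Total count: 3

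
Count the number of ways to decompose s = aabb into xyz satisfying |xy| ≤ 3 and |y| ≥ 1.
6

For s = 'aabb' with pumping length p = 3:

Constraints: |xy| ≤ 3, |y| > 0

Valid decompositions (|xy| ≤ p, |y| ≥ 1):
  • x='', y='a', z='abb'
  • x='a', y='a', z='bb'
  • x='', y='aa', z='bb'
  • x='aa', y='b', z='b'
  • x='a', y='ab', z='b'
  • x='', y='aab', z='b'

Total count: 6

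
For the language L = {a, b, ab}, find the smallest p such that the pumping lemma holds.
p = 3

For a finite language L, the pumping lemma holds vacuously if p > max|s| for s ∈ L.

The longest string in L = {a, b, ab} has length 2.
If p = 3, then no string s ∈ L has |s| ≥ p, so the condition is vacuously true.

The minimum pumping length is p = 3.

Why no smaller p works: for any p ≤ 2, the longest string s ∈ L has |s| = 2 ≥ p, so it would
have to be pumpable; but pumping up (i = 2, 3, ...) produces ever longer strings, which cannot all lie in the
finite language L. So the pumping property fails for every p ≤ 2.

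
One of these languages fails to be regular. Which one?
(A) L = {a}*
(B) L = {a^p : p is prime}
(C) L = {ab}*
(B) {a^p : p is prime}

(B) L = {a^p : p is prime} is NOT regular.

The pumping lemma can be used to prove this:
After pumping, the length becomes composite

The other languages are regular because they can be recognized by finite automata.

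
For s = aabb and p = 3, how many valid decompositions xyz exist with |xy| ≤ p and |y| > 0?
6

For s = 'aabb' with pumping length p = 3:

Constraints: |xy| ≤ 3, |y| > 0

Valid decompositions (|xy| ≤ p, |y| ≥ 1):
  • x='', y='a', z='abb'
  • x='a', y='a', z='bb'
  • x='', y='aa', z='bb'
  • x='aa', y='b', z='b'
  • x='a', y='ab', z='b'
  • x='', y='aab', z='b'

Total count: 6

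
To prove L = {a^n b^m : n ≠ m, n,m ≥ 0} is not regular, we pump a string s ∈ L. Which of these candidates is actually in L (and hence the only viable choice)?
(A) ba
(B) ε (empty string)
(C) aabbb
(C) aabbb

The pumping lemma is applied to a string s that lies in L, so first check membership of each option:
- (A) ba has an a after a b, so it is not of the form a^n b^m and is not in L ✗
- (B) ε = a^0 b^0 has n = m = 0, so it is not in L ✗
- (C) aabbb = a^2 b^3 with 2 ≠ 3, so it is in L ✓

Only (C) aabbb is in L, so it is the only candidate that could play the role of s.
(In a complete proof one picks s in terms of the pumping length p so that |s| ≥ p is guaranteed; a fixed string like aabbb illustrates the shape of such an s.)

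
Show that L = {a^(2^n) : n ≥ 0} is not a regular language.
Assume for contradiction that L is regular, and let p ≥ 1 be the pumping length given by the pumping lemma.
Choose s = a^(2^p). Then s ∈ L and |s| = 2^p ≥ p.
By the pumping lemma, s = xyz for some x, y, z with |xy| ≤ p, |y| ≥ 1, and xy^i z ∈ L for every i ≥ 0.
Here y = a^k for some k with 1 ≤ k ≤ |xy| ≤ p, and p < 2^p.

Take i = 2: |xy²z| = 2^p + k.
Now 2^p < 2^p + k ≤ 2^p + p < 2^p + 2^p = 2^(p+1).
So |xy²z| lies strictly between the consecutive powers of two 2^p and 2^(p+1), hence is not a power of 2, and xy²z ∉ L.

This contradicts the pumping lemma, which requires xy^i z ∈ L for all i ≥ 0.
Hence L = {a^(2^n) : n ≥ 0} is not regular. ∎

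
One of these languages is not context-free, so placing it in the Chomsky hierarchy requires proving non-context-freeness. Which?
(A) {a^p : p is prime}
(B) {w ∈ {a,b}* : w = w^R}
(A) {a^p : p is prime}

(A) {a^p : p is prime} requires the CFL pumping lemma.

- {w ∈ {a,b}* : w = w^R} is context-free (but not regular)
  • Can be shown non-regular with the regular pumping lemma
  • After pumping, the string is no longer symmetric

- {a^p : p is prime} is NOT context-free
  • Requires the CFL pumping lemma to prove
  • The CFL pumping lemma also fails because prime gaps are unbounded

The CFL pumping lemma is "stronger" in that it can prove non-membership
in the larger class of context-free languages.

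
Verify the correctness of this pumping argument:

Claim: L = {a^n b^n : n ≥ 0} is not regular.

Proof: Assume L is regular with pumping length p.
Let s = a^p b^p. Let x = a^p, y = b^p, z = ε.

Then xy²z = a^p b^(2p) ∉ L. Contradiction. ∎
The proof is INCORRECT.

Error: The decomposition violates |xy| ≤ p.
With x = a^p and y = b^p, we have |xy| = 2p > p.
The pumping lemma requires |xy| ≤ p, so y must be within the first p characters.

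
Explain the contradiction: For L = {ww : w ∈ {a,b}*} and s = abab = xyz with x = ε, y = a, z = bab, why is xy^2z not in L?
xy²z = aabab ∉ L

Pumping with i = 2 replaces y = a by y² = aa:
- Original: s = xyz = abab; abab splits into halves ab · ab, which are equal, so it is in L (w = ab)
- Pumped: xy²z = ε · aa · bab = aabab
- aabab has odd length 5, so it cannot be written as ww and is not in L

The pumping lemma would require xy²z ∈ L, so this decomposition yields a contradiction.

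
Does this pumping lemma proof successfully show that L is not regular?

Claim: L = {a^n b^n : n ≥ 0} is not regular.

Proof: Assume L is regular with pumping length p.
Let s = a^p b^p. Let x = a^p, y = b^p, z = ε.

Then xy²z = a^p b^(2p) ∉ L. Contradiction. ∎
The proof is INCORRECT.

Error: The decomposition violates |xy| ≤ p.
With x = a^p and y = b^p, we have |xy| = 2p > p.
The pumping lemma requires |xy| ≤ p, so y must be within the first p characters.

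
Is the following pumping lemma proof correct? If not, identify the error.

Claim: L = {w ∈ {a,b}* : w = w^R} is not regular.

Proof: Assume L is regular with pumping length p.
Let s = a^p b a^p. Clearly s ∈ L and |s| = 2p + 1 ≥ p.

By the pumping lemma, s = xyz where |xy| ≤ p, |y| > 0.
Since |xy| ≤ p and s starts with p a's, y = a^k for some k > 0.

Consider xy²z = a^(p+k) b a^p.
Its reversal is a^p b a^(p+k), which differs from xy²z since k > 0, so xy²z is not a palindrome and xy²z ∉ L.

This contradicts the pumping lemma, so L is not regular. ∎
The proof is correct.

This proof is valid because:
1. s = a^p b a^p is in L and is chosen in terms of p, so |s| ≥ p holds for every p
2. The decomposition analysis is correct: |xy| ≤ p forces y to lie inside the leading a's
3. The contradiction is valid: a^(p+k) b a^p has more a's before the b than after it, so it is not a palindrome
4. The conclusion follows logically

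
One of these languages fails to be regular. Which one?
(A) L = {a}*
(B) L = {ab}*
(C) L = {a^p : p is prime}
(C) {a^p : p is prime}

(C) L = {a^p : p is prime} is NOT regular.

The pumping lemma can be used to prove this:
After pumping, the length becomes composite

The other languages are regular because they can be recognized by finite automata.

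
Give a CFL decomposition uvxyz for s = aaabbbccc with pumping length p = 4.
u='aa', v='a', x='bb', y='b', z='ccc'

For s = aaabbbccc with pumping length p = 4:

One valid decomposition:
- u = 'aa'
- v = 'a'
- x = 'bb'
- y = 'b'
- z = 'ccc'

Verification:
- uvxyz = 'aa' + 'a' + 'bb' + 'b' + 'ccc' = aaabbbccc ✓
- |vxy| = |'abbb'| = 4 ≤ 4 ✓
- |vy| = |'ab'| = 2 > 0 ✓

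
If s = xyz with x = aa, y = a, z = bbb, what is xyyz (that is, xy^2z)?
aaaabbb

Given x = 'aa', y = 'a', z = 'bbb' and i = 2:

xy^2z = x + y·y·...·y (2 times) + z
       = 'aa' + 'a'^2 + 'bbb'
       = 'aa' + 'aa' + 'bbb'
       = 'aaaabbb'

The pumped string is 'aaaabbb' with length 7.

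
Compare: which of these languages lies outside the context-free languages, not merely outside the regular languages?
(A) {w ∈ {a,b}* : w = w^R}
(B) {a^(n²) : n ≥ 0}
(B) {a^(n²) : n ≥ 0}

(B) {a^(n²) : n ≥ 0} requires the CFL pumping lemma.

- {w ∈ {a,b}* : w = w^R} is context-free (but not regular)
  • Can be shown non-regular with the regular pumping lemma
  • After pumping, the string is no longer symmetric

- {a^(n²) : n ≥ 0} is NOT context-free
  • Requires the CFL pumping lemma to prove
  • Gaps between squares grow unboundedly

The CFL pumping lemma is "stronger" in that it can prove non-membership
in the larger class of context-free languages.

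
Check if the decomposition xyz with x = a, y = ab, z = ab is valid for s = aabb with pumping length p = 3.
Violated: xyz = s

The decomposition x = a, y = ab, z = ab for s = aabb with p = 3
violates the constraint: xyz = s

xyz = 'a' + 'ab' + 'ab' = 'aabab' ≠ 'aabb' = s. The decomposition doesn't reconstruct s.

Pumping lemma constraints:
1. xyz = s (decomposition is valid)
2. |xy| ≤ p
3. |y| > 0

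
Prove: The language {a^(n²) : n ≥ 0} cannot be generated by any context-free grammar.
Assume for contradiction that L is context-free, and let p ≥ 1 be the pumping length given by the pumping lemma for CFLs.
Choose s = a^(p²). Then s ∈ L and |s| = p² ≥ p.
By the CFL pumping lemma, s = uvxyz for some u, v, x, y, z with |vxy| ≤ p, |vy| ≥ 1, and uv^i xy^i z ∈ L for every i ≥ 0.
All symbols are a's, so only lengths matter: let k = |vy|, with 1 ≤ k ≤ |vxy| ≤ p.

Take i = 2: |uv²xy²z| = p² + k, and p² < p² + k ≤ p² + p < (p + 1)².
So the length lies strictly between consecutive squares and is not a perfect square; uv²xy²z ∉ L.

This contradicts the CFL pumping lemma, which requires uv^i xy^i z ∈ L for all i ≥ 0.
Hence L = {a^(n²) : n ≥ 0} is not context-free. ∎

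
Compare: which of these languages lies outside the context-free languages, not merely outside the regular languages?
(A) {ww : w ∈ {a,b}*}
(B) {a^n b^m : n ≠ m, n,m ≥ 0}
(A) {ww : w ∈ {a,b}*}

(A) {ww : w ∈ {a,b}*} requires the CFL pumping lemma.

- {a^n b^m : n ≠ m, n,m ≥ 0} is context-free (but not regular)
  • Can be shown non-regular with the regular pumping lemma
  • After pumping a's, we can make n = m

- {ww : w ∈ {a,b}*} is NOT context-free
  • Requires the CFL pumping lemma to prove
  • Cannot verify equality of two arbitrary substrings

The CFL pumping lemma is "stronger" in that it can prove non-membership
in the larger class of context-free languages.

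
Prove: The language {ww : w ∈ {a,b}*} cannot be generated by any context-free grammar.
Assume for contradiction that L is context-free, and let p ≥ 1 be the pumping length given by the pumping lemma for CFLs.
Choose s = a^p b^p a^p b^p. Then s ∈ L (take w = a^p b^p) and |s| = 4p ≥ p.
By the CFL pumping lemma, s = uvxyz for some u, v, x, y, z with |vxy| ≤ p, |vy| ≥ 1, and uv^i xy^i z ∈ L for every i ≥ 0.

Write s as four blocks A₁ B₁ A₂ B₂ with A₁ = A₂ = a^p and B₁ = B₂ = b^p. Since |vxy| ≤ p, the window vxy lies inside at most two adjacent blocks. Take i = 0 and let t = uxz, so |t| = 4p − |vy| with 1 ≤ |vy| ≤ p. If |t| is odd, t ∉ L immediately, so assume |vy| is even (hence |vy| ≥ 2) and |t|/2 = 2p − |vy|/2, which satisfies p ≤ |t|/2 ≤ 2p − 1.

Case 1 (vxy inside A₁B₁): t = a^(p−j) b^(p−l) a^p b^p with j + l = |vy|. The second half of t has length < 2p, so it is a suffix of the trailing a^p b^p and ends in b; the first half is a^(p−j) b^(p−l) a^((j+l)/2), which ends in a because (j+l)/2 ≥ 1. The halves differ, so t ∉ L.

Case 2 (vxy inside B₁A₂, straddling the middle): t = a^p b^(p−j) a^(p−l) b^p with j + l = |vy|. If t = ww, then w is a prefix of t of length ≥ p, so w begins with a^p; and w is a suffix of t of length ≥ p, so w ends with b^p. That forces |w| ≥ 2p, contradicting |w| = |t|/2 ≤ 2p − 1. So t ∉ L.

Case 3 (vxy inside A₂B₂): t = a^p b^p a^(p−j) b^(p−l) with j + l = |vy|. The first half of t is a prefix of a^p b^p, so it begins with a; the second half is b^((j+l)/2) a^(p−j) b^(p−l), which begins with b. The halves differ, so t ∉ L.

In every case uv⁰xy⁰z = uxz ∉ L.

This contradicts the CFL pumping lemma, which requires uv^i xy^i z ∈ L for all i ≥ 0.
Hence L = {ww : w ∈ {a,b}*} is not context-free. ∎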